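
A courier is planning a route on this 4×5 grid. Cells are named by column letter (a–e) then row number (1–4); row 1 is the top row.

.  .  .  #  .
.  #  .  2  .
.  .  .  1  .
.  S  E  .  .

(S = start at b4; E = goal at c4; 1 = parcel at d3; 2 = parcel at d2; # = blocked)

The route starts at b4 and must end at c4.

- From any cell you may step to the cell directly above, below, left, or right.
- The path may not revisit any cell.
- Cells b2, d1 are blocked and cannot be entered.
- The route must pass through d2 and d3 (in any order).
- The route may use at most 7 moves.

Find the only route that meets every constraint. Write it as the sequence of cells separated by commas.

Any route must reach d2 and d3 and still end at c4 within 7 moves, so the order of the required stops is forced.
Route from b4: up to b3, right to c3, up to c2, right to d2, 2× down (reaching d4), left to c4 — 7 moves in all.
Check: all required cells visited; 7 ≤ 7 moves.

b4, b3, c3, c2, d2, d3, d4, c4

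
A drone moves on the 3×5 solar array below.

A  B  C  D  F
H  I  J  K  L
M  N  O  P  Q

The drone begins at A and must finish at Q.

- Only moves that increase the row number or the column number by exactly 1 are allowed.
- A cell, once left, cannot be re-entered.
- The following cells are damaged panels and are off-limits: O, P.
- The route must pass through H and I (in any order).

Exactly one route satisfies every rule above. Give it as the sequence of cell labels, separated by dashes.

A - H - I - J - K - L - Q

Moves only go right or down, so the column and row indices never decrease.
Route from A: down 1 to H, right 4 to L, down 1 to Q — 6 moves in all.
Check: all required cells visited.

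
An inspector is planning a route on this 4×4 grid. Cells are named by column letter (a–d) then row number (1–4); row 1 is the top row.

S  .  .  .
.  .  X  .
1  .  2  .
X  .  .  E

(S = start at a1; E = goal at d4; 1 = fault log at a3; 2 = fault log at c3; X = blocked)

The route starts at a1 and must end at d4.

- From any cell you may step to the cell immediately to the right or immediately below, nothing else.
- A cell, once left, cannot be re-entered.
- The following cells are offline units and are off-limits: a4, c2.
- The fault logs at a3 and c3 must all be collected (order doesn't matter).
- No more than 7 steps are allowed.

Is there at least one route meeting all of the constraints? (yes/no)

yes

One route that works: a1 → a2 → a3 → b3 → c3 → c4 → d4.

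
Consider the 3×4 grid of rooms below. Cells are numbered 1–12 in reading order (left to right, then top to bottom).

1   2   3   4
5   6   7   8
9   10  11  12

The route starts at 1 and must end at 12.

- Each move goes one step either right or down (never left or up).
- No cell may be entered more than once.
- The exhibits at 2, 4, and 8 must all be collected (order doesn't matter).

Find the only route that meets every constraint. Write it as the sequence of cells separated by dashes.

Moves only go right or down, so the column and row indices never decrease.
Route from 1: 3× right (reaching 4), 2× down (reaching 12) — 5 moves in all.
Check: all required cells visited.

1 - 2 - 3 - 4 - 8 - 12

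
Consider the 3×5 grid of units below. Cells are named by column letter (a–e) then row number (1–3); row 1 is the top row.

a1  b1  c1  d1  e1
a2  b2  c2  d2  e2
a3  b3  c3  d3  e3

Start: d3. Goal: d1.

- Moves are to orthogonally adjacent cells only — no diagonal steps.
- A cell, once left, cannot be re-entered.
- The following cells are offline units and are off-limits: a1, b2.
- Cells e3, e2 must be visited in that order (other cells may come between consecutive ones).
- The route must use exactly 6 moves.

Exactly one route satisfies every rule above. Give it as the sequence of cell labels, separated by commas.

d3, e3, e2, d2, c2, c1, d1

The waypoints must appear in the order e3, e2, with no cell reused.
Route from d3: right 1 to e3, up 1 to e2, left 2 to c2, up 1 to c1, right 1 to d1 — 6 moves in all.
Check: order respected (e3 at step 1, e2 at step 2); 6 moves as required.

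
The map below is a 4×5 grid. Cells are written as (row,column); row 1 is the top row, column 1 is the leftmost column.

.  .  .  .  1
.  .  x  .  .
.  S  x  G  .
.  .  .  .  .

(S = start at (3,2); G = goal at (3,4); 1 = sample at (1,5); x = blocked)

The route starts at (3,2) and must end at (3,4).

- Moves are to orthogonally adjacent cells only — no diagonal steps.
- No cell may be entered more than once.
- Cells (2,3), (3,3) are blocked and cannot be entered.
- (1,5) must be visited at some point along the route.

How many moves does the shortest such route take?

8

Any route passes through (1,5) somewhere between (3,2) and (3,4). Summing Manhattan distances along the two legs ((3,2) → (1,5) → (3,4)) gives a lower bound of 5 + 3 = 8 moves.
A route of 8 moves achieves this: (3,2) → (2,2) → (1,2) → (1,3) → (1,4) → (1,5) → (2,5) → (3,5) → (3,4).
Since 8 matches the lower bound, it is optimal.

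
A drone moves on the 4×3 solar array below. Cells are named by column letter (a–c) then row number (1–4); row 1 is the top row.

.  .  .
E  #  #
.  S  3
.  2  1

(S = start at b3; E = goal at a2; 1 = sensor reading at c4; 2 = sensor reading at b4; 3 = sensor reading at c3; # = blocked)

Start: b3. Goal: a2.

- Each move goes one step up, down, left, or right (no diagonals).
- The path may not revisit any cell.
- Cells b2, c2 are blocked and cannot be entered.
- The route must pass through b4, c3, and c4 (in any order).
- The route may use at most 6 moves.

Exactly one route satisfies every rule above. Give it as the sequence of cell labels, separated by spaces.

b3 c3 c4 b4 a4 a3 a2

The 6-move cap with required stops at b4, c3, c4 leaves no slack for detours.
Route from b3: right 1 to c3, down 1 to c4, left 2 to a4, up 2 to a2 — 6 moves in all.
Check: all required cells visited; 6 ≤ 6 moves.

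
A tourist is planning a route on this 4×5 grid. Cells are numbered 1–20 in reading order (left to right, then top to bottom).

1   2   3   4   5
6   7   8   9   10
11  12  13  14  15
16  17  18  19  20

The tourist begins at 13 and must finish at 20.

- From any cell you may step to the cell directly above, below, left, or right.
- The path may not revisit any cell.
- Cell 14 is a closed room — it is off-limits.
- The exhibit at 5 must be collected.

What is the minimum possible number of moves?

7

Any route passes through 5 somewhere between 13 and 20. Summing Manhattan distances along the two legs (13 → 5 → 20) gives a lower bound of 4 + 3 = 7 moves.
A route of 7 moves achieves this: 13 → 8 → 3 → 4 → 5 → 10 → 15 → 20.
Since 7 matches the lower bound, it is optimal.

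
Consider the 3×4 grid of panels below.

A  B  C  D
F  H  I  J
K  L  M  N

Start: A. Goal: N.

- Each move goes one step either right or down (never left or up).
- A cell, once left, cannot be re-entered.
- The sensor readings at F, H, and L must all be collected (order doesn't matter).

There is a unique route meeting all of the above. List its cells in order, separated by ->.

Moves only go right or down, so the column and row indices never decrease.
Route from A: down 1 to F, right 1 to H, down 1 to L, right 2 to N — 5 moves in all.
Check: all required cells visited.

A -> F -> H -> L -> M -> N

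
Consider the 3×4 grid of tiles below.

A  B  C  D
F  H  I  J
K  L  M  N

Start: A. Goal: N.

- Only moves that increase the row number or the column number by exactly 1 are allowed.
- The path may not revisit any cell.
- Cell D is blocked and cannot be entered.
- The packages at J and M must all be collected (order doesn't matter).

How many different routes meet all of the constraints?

0

A right/down-only route from A to N makes exactly 2 down-moves and 3 right-moves in some order.
With no other constraints that would be C(5,2) = 10 routes.
M is below but to the left of J: going J → M would need a leftward move and M → J an upward move, so no right/down-only route can visit both required cells.
No route satisfies every constraint, so the count is 0.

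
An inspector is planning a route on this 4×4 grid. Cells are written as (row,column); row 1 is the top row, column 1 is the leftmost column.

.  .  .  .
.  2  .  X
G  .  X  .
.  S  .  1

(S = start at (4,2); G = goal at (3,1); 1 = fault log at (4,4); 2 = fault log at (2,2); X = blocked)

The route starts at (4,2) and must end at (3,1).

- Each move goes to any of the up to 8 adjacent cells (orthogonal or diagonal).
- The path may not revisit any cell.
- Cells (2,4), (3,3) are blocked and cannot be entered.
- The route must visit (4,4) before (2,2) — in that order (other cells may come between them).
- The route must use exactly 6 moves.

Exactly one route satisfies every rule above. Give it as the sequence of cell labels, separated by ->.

The waypoints must appear in the order (4,4), (2,2), with no cell reused.
Route from (4,2): 2× right (reaching (4,4)), up to (3,4), up-left to (2,3), left to (2,2), down-left to (3,1) — 6 moves in all.
Check: order respected (1 at step 2, 2 at step 5); 6 moves as required.

(4,2) -> (4,3) -> (4,4) -> (3,4) -> (2,3) -> (2,2) -> (3,1)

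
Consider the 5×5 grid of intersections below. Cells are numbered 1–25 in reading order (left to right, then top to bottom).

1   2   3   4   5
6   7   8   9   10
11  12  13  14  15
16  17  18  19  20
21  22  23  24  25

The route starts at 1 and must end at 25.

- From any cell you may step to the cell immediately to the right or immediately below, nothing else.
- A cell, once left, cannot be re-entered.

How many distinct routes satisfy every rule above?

70

A right/down-only route from 1 to 25 makes exactly 4 down-moves and 4 right-moves in some order.
With no other constraints that would be C(8,4) = 70 routes.
That gives 70 routes.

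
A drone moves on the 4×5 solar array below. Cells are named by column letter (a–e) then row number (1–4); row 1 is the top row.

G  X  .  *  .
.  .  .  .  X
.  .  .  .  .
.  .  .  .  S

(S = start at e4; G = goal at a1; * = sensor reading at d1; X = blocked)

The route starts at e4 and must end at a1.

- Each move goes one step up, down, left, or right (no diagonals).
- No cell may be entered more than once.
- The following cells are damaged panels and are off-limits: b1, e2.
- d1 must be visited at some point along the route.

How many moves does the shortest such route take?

Any route passes through d1 somewhere between e4 and a1. Summing Manhattan distances along the two legs (e4 → d1 → a1) gives a lower bound of 4 + 3 = 7 moves.
That bound ignores the blocked cells. Measuring each leg by the fewest moves that actually steer around them (e4→d1: 4; d1→a1: 5) raises the lower bound to 9.
A route of 9 moves exists: e4 → e3 → d3 → d2 → d1 → c1 → c2 → b2 → a2 → a1.
Since 9 matches that lower bound, it is optimal.

9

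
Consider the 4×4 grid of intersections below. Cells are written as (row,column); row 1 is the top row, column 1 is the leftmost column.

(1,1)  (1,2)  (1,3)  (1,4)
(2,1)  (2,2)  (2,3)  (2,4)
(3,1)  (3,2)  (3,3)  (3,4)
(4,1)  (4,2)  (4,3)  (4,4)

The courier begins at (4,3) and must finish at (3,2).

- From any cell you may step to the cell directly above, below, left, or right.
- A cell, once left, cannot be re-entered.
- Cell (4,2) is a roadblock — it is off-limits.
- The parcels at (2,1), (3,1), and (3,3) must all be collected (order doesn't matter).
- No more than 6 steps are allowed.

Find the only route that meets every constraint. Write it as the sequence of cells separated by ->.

The 6-move cap with required stops at (2,1), (3,1), (3,3) leaves no slack for detours.
Route from (4,3): up 2 to (2,3), left 2 to (2,1), down 1 to (3,1), right 1 to (3,2) — 6 moves in all.
Check: all required cells visited; 6 ≤ 6 moves.

(4,3) -> (3,3) -> (2,3) -> (2,2) -> (2,1) -> (3,1) -> (3,2)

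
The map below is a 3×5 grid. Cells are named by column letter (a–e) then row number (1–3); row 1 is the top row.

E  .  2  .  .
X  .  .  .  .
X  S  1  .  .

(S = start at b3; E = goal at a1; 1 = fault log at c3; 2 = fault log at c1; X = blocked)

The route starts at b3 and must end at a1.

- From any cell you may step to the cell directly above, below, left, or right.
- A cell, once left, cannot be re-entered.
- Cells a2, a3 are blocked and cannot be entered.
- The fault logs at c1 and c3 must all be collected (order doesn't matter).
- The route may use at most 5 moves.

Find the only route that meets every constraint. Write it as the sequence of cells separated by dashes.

The budget equals the shortest possible length, so every move has to be on a shortest route through the required cells.
Route from b3: right 1 to c3, up 2 to c1, left 2 to a1 — 5 moves in all.
Check: all required cells visited; 5 ≤ 5 moves.

b3 - c3 - c2 - c1 - b1 - a1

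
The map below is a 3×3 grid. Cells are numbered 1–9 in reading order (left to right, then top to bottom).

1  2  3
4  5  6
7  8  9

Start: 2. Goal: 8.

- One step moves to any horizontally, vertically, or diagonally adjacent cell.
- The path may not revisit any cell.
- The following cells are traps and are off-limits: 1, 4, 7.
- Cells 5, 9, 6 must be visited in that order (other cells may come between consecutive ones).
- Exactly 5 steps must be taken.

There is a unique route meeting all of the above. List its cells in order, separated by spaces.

2 3 5 9 6 8

The waypoints must appear in the order 5, 9, 6, with no cell reused.
Route from 2: right to 3, down-left to 5, down-right to 9, up to 6, down-left to 8 — 5 moves in all.
Check: order respected (5 at step 2, 9 at step 3, 6 at step 4); 5 moves as required.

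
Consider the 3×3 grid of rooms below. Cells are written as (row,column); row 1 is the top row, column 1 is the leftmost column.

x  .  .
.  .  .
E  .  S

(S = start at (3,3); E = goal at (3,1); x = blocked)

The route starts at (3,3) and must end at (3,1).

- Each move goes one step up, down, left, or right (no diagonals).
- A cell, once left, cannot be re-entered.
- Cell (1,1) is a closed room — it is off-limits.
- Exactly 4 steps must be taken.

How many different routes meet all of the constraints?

Need simple routes of exactly 4 moves from (3,3) to (3,1) (Manhattan distance 2, so 1 moves are spent on a detour and 1 undoing it).
Enumerating: (3,3) (2,3) (2,2) (3,2) (3,1) | (3,3) (2,3) (2,2) (2,1) (3,1) | (3,3) (3,2) (2,2) (2,1) (3,1).
That gives 3 routes.

3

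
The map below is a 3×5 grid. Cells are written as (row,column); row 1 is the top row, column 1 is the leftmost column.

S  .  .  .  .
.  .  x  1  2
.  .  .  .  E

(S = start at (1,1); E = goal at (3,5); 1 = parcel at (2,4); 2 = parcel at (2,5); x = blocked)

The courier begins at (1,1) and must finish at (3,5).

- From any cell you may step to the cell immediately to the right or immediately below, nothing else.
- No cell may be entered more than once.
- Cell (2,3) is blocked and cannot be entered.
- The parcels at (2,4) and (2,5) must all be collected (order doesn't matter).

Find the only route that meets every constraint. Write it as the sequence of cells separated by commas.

Moves only go right or down, so the column and row indices never decrease.
Route from (1,1): right 3 to (1,4), down 1 to (2,4), right 1 to (2,5), down 1 to (3,5) — 6 moves in all.
Check: all required cells visited.

(1,1), (1,2), (1,3), (1,4), (2,4), (2,5), (3,5)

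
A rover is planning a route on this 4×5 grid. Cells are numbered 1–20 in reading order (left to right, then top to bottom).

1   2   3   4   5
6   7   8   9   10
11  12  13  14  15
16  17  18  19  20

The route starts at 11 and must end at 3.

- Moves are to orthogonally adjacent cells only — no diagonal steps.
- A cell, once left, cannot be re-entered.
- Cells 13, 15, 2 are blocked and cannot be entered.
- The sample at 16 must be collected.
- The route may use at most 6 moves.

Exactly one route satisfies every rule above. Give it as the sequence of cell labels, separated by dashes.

The budget equals the shortest possible length, so every move has to be on a shortest route through the required cells.
Route from 11: down to 16, right to 17, 2× up (reaching 7), right to 8, up to 3 — 6 moves in all.
Check: all required cells visited; 6 ≤ 6 moves.

11 - 16 - 17 - 12 - 7 - 8 - 3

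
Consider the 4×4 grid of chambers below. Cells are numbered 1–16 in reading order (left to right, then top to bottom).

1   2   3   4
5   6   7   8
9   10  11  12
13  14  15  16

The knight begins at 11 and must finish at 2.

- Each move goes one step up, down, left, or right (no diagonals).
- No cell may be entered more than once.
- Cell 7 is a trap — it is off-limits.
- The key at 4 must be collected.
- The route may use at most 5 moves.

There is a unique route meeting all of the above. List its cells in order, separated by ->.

11 -> 12 -> 8 -> 4 -> 3 -> 2

Any route must reach 4 and still end at 2 within 5 moves, so the order of the required stops is forced.
Route from 11: right 1 to 12, up 2 to 4, left 2 to 2 — 5 moves in all.
Check: all required cells visited; 5 ≤ 5 moves.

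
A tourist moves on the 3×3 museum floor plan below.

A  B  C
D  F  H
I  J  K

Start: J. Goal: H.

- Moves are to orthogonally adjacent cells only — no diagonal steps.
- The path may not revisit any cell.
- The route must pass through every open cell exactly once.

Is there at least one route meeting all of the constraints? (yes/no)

no

Colour the cells like a checkerboard: each orthogonal step flips colour, so a Hamiltonian route alternates colours. Here there are 5 cells of one colour and 4 of the other, with start on the same colour as the goal — the counts and endpoints can't be arranged into an alternating sequence of length 9, so no Hamiltonian route exists.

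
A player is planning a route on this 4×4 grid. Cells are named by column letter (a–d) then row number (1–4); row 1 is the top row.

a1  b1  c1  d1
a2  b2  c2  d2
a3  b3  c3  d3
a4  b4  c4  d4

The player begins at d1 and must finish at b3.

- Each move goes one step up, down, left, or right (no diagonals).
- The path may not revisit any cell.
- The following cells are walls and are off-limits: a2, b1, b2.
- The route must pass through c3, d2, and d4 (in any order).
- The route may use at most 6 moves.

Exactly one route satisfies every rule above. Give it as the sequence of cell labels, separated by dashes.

The 6-move cap with required stops at c3, d2, d4 leaves no slack for detours.
Route from d1: 3× down (reaching d4), left to c4, up to c3, left to b3 — 6 moves in all.
Check: all required cells visited; 6 ≤ 6 moves.

d1 - d2 - d3 - d4 - c4 - c3 - b3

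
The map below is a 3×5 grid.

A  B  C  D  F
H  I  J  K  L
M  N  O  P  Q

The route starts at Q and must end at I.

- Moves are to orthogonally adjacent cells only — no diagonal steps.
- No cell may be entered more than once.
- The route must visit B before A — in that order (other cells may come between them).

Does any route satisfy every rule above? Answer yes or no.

yes

One route that works: Q → L → F → D → C → B → A → H → I.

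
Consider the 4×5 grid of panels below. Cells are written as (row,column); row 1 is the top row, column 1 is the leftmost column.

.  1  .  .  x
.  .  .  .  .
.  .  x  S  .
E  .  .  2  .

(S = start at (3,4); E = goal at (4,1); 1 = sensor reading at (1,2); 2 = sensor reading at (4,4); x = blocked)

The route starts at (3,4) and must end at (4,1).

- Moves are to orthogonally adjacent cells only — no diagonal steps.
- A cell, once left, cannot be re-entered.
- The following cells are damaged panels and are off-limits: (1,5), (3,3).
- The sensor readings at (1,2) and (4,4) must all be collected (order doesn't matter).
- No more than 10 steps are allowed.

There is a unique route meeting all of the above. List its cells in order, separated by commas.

The 10-move cap with required stops at (1,2), (4,4) leaves no slack for detours.
Route from (3,4): down 1 to (4,4), left 2 to (4,2), up 3 to (1,2), left 1 to (1,1), down 3 to (4,1) — 10 moves in all.
Check: all required cells visited; 10 ≤ 10 moves.

(3,4), (4,4), (4,3), (4,2), (3,2), (2,2), (1,2), (1,1), (2,1), (3,1), (4,1)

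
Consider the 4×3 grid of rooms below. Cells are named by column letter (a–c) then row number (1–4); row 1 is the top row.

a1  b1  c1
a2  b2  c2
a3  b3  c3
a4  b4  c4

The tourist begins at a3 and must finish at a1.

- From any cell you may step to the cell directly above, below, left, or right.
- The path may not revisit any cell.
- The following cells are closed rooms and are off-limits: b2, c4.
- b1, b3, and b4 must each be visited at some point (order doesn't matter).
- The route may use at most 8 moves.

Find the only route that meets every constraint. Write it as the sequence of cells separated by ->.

The budget equals the shortest possible length, so every move has to be on a shortest route through the required cells.
Route from a3: down to a4, right to b4, up to b3, right to c3, 2× up (reaching c1), 2× left (reaching a1) — 8 moves in all.
Check: all required cells visited; 8 ≤ 8 moves.

a3 -> a4 -> b4 -> b3 -> c3 -> c2 -> c1 -> b1 -> a1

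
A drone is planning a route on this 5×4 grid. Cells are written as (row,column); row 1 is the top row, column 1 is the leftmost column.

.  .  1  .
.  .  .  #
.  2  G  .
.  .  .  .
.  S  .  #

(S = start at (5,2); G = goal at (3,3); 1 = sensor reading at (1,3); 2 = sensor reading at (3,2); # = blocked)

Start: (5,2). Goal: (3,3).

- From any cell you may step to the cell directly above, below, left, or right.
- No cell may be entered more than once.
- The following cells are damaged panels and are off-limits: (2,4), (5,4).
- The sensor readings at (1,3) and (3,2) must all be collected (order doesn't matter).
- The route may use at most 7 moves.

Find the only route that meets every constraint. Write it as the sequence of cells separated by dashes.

The 7-move cap with required stops at (1,3), (3,2) leaves no slack for detours.
Route from (5,2): 4× up (reaching (1,2)), right to (1,3), 2× down (reaching (3,3)) — 7 moves in all.
Check: all required cells visited; 7 ≤ 7 moves.

(5,2) - (4,2) - (3,2) - (2,2) - (1,2) - (1,3) - (2,3) - (3,3)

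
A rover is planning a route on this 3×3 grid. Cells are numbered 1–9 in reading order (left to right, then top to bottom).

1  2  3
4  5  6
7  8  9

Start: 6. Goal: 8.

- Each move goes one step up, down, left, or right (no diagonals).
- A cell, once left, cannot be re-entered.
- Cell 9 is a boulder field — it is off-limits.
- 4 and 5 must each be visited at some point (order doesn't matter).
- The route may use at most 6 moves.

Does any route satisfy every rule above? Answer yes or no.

yes

One route that works: 6 → 5 → 4 → 7 → 8.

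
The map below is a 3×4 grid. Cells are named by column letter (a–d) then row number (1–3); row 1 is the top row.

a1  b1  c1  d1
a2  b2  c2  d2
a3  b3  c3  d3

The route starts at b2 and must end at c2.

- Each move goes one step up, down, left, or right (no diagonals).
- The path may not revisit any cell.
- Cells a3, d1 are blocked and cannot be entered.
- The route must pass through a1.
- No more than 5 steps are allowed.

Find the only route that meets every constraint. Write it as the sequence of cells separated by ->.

The 5-move cap with required stops at a1 leaves no slack for detours.
Route from b2: left 1 to a2, up 1 to a1, right 2 to c1, down 1 to c2 — 5 moves in all.
Check: all required cells visited; 5 ≤ 5 moves.

b2 -> a2 -> a1 -> b1 -> c1 -> c2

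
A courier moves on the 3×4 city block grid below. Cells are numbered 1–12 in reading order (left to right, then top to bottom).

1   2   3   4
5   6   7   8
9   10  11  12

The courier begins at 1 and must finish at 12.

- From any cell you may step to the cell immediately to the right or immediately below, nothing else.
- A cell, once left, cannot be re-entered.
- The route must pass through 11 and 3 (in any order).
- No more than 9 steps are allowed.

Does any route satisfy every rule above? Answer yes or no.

One route that works: 1 → 2 → 3 → 7 → 11 → 12.

yes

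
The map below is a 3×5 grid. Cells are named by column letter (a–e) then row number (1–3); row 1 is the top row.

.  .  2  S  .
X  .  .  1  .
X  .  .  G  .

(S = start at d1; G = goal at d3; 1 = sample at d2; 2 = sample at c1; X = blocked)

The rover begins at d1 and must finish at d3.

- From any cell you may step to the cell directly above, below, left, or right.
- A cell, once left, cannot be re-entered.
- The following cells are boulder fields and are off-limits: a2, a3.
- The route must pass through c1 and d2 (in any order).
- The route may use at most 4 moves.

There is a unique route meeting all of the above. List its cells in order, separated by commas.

d1, c1, c2, d2, d3

Any route must reach c1 and d2 and still end at d3 within 4 moves, so the order of the required stops is forced.
Route from d1: left to c1, down to c2, right to d2, down to d3 — 4 moves in all.
Check: all required cells visited; 4 ≤ 4 moves.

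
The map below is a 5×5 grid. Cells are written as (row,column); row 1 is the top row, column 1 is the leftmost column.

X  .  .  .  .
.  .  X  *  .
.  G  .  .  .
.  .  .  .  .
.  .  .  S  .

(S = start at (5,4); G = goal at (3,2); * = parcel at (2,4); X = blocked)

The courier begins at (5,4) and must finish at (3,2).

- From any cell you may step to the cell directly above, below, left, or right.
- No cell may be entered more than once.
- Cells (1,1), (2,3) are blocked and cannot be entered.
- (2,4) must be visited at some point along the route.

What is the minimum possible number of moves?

Any route passes through (2,4) somewhere between (5,4) and (3,2). Summing Manhattan distances along the two legs ((5,4) → (2,4) → (3,2)) gives a lower bound of 3 + 3 = 6 moves.
The shortest route satisfying every rule uses 8 moves: (5,4) → (4,4) → (3,4) → (2,4) → (1,4) → (1,3) → (1,2) → (2,2) → (3,2).
The no-revisit rule (legs can't share cells) pushes the minimum above the 6-move bound; an exhaustive check rules out every length from 6 to 7, leaving 8 as the minimum.

8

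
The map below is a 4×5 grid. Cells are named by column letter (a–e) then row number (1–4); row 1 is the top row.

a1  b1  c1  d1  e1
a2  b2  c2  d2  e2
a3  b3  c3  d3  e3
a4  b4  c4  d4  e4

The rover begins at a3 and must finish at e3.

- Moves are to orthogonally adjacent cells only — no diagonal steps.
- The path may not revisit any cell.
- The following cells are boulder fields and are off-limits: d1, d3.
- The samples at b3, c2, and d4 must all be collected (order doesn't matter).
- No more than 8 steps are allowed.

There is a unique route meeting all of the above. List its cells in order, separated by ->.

a3 -> b3 -> b2 -> c2 -> c3 -> c4 -> d4 -> e4 -> e3

The budget equals the shortest possible length, so every move has to be on a shortest route through the required cells.
Route from a3: right to b3, up to b2, right to c2, 2× down (reaching c4), 2× right (reaching e4), up to e3 — 8 moves in all.
Check: all required cells visited; 8 ≤ 8 moves.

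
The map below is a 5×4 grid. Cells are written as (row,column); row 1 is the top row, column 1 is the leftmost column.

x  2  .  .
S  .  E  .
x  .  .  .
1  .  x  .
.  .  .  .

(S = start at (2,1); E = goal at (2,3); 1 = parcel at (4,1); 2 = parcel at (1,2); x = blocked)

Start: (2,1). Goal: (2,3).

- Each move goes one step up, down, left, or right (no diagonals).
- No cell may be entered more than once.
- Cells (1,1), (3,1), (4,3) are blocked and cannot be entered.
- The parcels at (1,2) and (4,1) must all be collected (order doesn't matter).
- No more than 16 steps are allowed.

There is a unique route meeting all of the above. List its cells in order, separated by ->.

The 16-move cap with required stops at (1,2), (4,1) leaves no slack for detours.
Route from (2,1): right 1 to (2,2), up 1 to (1,2), right 2 to (1,4), down 4 to (5,4), left 3 to (5,1), up 1 to (4,1), right 1 to (4,2), up 1 to (3,2), right 1 to (3,3), up 1 to (2,3) — 16 moves in all.
Check: all required cells visited; 16 ≤ 16 moves.

(2,1) -> (2,2) -> (1,2) -> (1,3) -> (1,4) -> (2,4) -> (3,4) -> (4,4) -> (5,4) -> (5,3) -> (5,2) -> (5,1) -> (4,1) -> (4,2) -> (3,2) -> (3,3) -> (2,3)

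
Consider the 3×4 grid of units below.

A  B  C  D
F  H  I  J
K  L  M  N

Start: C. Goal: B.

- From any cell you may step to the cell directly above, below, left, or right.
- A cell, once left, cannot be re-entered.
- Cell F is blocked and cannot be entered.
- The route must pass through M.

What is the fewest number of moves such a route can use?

Any route passes through M somewhere between C and B. Summing Manhattan distances along the two legs (C → M → B) gives a lower bound of 2 + 3 = 5 moves.
A route of 5 moves achieves this: C → I → M → L → H → B.
Since 5 matches the lower bound, it is optimal.

5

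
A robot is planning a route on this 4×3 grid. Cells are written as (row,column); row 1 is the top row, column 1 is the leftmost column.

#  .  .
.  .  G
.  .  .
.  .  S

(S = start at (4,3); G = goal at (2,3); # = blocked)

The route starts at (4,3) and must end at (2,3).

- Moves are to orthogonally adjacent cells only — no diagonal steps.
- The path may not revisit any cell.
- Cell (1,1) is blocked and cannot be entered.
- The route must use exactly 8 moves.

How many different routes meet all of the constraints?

6

Need simple routes of exactly 8 moves from (4,3) to (2,3) (Manhattan distance 2, so 3 moves are spent on a detour and 3 undoing it).
Enumerating: (4,3) (3,3) (3,2) (4,2) (4,1) (3,1) (2,1) (2,2) (2,3) | (4,3) (3,3) (3,2) (3,1) (2,1) (2,2) (1,2) (1,3) (2,3) | (4,3) (4,2) (3,2) (3,1) (2,1) (2,2) (1,2) (1,3) (2,3) | (4,3) (4,2) (4,1) (3,1) (2,1) (2,2) (1,2) (1,3) (2,3) | (4,3) (4,2) (4,1) (3,1) (2,1) (2,2) (3,2) (3,3) (2,3) | (4,3) (4,2) (4,1) (3,1) (3,2) (2,2) (1,2) (1,3) (2,3).
That gives 6 routes.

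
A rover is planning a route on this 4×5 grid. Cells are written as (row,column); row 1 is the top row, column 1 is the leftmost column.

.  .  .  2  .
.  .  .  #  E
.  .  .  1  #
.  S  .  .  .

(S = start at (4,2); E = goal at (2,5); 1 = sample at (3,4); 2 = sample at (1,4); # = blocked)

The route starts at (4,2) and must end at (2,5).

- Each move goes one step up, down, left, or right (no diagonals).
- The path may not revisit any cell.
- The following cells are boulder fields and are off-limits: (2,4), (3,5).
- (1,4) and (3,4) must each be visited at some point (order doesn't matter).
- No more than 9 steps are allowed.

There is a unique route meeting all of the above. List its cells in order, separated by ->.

Any route must reach (1,4) and (3,4) and still end at (2,5) within 9 moves, so the order of the required stops is forced.
Route from (4,2): right 2 to (4,4), up 1 to (3,4), left 1 to (3,3), up 2 to (1,3), right 2 to (1,5), down 1 to (2,5) — 9 moves in all.
Check: all required cells visited; 9 ≤ 9 moves.

(4,2) -> (4,3) -> (4,4) -> (3,4) -> (3,3) -> (2,3) -> (1,3) -> (1,4) -> (1,5) -> (2,5)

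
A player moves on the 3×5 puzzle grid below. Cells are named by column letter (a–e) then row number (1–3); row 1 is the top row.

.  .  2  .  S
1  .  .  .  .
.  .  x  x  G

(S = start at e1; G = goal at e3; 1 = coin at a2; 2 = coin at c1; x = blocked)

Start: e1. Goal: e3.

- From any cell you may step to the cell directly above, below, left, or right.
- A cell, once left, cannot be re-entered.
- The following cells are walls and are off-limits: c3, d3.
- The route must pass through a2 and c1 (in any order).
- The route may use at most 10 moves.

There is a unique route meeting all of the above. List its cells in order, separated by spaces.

e1 d1 c1 b1 a1 a2 b2 c2 d2 e2 e3

The 10-move cap with required stops at a2, c1 leaves no slack for detours.
Route from e1: 4× left (reaching a1), down to a2, 4× right (reaching e2), down to e3 — 10 moves in all.
Check: all required cells visited; 10 ≤ 10 moves.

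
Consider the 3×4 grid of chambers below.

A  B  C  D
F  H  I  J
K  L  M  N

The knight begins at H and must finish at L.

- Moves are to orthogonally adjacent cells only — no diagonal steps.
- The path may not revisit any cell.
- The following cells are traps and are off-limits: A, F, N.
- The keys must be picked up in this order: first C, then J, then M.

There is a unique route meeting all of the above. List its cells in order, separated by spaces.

H B C D J I M L

The waypoints must appear in the order C, J, M, with no cell reused.
Route from H: up 1 to B, right 2 to D, down 1 to J, left 1 to I, down 1 to M, left 1 to L — 7 moves in all.
Check: order respected (C at step 2, J at step 4, M at step 6).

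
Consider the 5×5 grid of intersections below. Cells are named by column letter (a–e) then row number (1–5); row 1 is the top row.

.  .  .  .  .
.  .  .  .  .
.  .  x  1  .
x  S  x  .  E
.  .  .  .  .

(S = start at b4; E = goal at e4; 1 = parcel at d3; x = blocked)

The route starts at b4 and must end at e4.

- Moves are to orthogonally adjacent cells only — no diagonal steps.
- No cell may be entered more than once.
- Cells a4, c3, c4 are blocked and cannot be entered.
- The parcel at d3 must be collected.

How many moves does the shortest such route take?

7

Any route passes through d3 somewhere between b4 and e4. Summing Manhattan distances along the two legs (b4 → d3 → e4) gives a lower bound of 3 + 2 = 5 moves.
That bound ignores the blocked cells. Measuring each leg by the fewest moves that actually steer around them (b4→d3: 5; d3→e4: 2) raises the lower bound to 7.
A route of 7 moves exists: b4 → b3 → b2 → c2 → d2 → d3 → d4 → e4.
Since 7 matches that lower bound, it is optimal.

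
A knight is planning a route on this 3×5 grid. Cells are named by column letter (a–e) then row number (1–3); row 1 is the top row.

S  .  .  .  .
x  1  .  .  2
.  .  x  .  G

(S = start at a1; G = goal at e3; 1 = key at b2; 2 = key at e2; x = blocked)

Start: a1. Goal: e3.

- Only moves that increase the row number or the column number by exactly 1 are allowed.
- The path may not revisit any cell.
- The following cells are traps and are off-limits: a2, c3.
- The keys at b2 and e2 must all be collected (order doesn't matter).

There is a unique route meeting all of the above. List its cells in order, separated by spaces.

Moves only go right or down, so the column and row indices never decrease.
Route from a1: right to b1, down to b2, 3× right (reaching e2), down to e3 — 6 moves in all.
Check: all required cells visited.

a1 b1 b2 c2 d2 e2 e3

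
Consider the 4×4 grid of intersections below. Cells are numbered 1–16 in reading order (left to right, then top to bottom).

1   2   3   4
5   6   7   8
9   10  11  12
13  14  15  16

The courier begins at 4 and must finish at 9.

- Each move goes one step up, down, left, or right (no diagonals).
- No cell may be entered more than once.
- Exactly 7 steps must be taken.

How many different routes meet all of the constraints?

Need simple routes of exactly 7 moves from 4 to 9 (Manhattan distance 5, so 1 moves are spent on a detour and 1 undoing it).
Branch systematically from the start, pruning whenever the remaining move budget drops below the Manhattan distance to 9 or differs from it in parity. Grouping the completions by first move — via 8: 18; via 3: 10 — and summing: 18 + 10 = 28.
That gives 28 routes.

28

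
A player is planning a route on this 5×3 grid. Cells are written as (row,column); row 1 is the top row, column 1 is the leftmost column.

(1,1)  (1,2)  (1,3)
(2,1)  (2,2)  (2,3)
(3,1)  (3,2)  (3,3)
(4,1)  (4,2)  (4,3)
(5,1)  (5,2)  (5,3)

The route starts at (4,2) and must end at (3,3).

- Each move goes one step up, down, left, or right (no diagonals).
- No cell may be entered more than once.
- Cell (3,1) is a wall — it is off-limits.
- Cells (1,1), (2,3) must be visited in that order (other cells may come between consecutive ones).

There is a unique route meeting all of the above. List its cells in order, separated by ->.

The waypoints must appear in the order (1,1), (2,3), with no cell reused.
Route from (4,2): up 2 to (2,2), left 1 to (2,1), up 1 to (1,1), right 2 to (1,3), down 2 to (3,3) — 8 moves in all.
Check: order respected ((1,1) at step 4, (2,3) at step 7).

(4,2) -> (3,2) -> (2,2) -> (2,1) -> (1,1) -> (1,2) -> (1,3) -> (2,3) -> (3,3)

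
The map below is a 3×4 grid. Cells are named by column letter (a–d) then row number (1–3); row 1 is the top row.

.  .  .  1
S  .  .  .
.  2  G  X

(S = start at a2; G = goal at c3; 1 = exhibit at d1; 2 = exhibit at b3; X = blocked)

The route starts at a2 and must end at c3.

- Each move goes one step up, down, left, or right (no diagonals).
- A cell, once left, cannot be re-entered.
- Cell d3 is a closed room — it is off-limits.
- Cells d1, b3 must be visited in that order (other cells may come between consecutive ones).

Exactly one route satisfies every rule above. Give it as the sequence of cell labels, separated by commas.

The waypoints must appear in the order d1, b3, with no cell reused.
Route from a2: up 1 to a1, right 3 to d1, down 1 to d2, left 2 to b2, down 1 to b3, right 1 to c3 — 9 moves in all.
Check: order respected (1 at step 4, 2 at step 8).

a2, a1, b1, c1, d1, d2, c2, b2, b3, c3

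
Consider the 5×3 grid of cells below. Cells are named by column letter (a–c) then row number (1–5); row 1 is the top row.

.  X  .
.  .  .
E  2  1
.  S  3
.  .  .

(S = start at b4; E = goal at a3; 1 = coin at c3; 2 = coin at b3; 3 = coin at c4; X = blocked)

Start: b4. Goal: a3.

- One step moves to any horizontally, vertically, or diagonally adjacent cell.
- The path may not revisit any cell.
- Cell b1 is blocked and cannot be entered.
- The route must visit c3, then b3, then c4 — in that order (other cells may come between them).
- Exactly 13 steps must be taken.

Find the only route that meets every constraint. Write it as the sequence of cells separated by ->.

b4 -> c3 -> c2 -> c1 -> b2 -> a1 -> a2 -> b3 -> c4 -> c5 -> b5 -> a5 -> a4 -> a3

The waypoints must appear in the order c3, b3, c4, with no cell reused.
Route from b4: up-right 1 to c3, up 2 to c1, down-left 1 to b2, up-left 1 to a1, down 1 to a2, down-right 2 to c4, down 1 to c5, left 2 to a5, up 2 to a3 — 13 moves in all.
Check: order respected (1 at step 1, 2 at step 7, 3 at step 8); 13 moves as required.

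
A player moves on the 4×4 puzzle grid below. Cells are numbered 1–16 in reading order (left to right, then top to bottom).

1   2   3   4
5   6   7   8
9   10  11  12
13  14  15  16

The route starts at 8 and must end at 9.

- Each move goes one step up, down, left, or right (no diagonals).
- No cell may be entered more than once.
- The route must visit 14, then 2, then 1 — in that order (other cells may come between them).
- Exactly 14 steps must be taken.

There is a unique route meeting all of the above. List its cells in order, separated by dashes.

The waypoints must appear in the order 14, 2, 1, with no cell reused.
Route from 8: up to 4, left to 3, 2× down (reaching 11), right to 12, down to 16, 2× left (reaching 14), 3× up (reaching 2), left to 1, 2× down (reaching 9) — 14 moves in all.
Check: order respected (14 at step 8, 2 at step 11, 1 at step 12); 14 moves as required.

8 - 4 - 3 - 7 - 11 - 12 - 16 - 15 - 14 - 10 - 6 - 2 - 1 - 5 - 9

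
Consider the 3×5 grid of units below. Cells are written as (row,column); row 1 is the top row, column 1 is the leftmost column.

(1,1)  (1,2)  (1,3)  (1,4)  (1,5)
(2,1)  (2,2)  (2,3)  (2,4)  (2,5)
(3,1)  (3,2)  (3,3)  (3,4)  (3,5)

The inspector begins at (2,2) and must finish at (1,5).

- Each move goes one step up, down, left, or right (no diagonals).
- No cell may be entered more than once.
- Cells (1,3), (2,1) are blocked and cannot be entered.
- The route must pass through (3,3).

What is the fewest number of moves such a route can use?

6

Any route passes through (3,3) somewhere between (2,2) and (1,5). Summing Manhattan distances along the two legs ((2,2) → (3,3) → (1,5)) gives a lower bound of 2 + 4 = 6 moves.
A route of 6 moves achieves this: (2,2) → (3,2) → (3,3) → (2,3) → (2,4) → (1,4) → (1,5).
Since 6 matches the lower bound, it is optimal.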